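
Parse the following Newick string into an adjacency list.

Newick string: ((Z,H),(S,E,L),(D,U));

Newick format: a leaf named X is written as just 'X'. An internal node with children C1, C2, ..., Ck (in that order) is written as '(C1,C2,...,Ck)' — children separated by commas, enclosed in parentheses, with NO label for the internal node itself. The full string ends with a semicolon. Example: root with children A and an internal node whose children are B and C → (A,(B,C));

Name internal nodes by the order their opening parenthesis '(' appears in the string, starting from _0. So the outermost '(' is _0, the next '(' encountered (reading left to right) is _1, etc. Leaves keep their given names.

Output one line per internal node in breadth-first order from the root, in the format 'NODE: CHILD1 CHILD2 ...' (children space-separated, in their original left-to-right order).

Answer: _0: _1 _2 _3
_1: Z H
_2: S E L
_3: D U

Derivation:
Input: ((Z,H),(S,E,L),(D,U));
Scanning left-to-right, naming '(' by encounter order:
  pos 0: '(' -> open internal node _0 (depth 1)
  pos 1: '(' -> open internal node _1 (depth 2)
  pos 5: ')' -> close internal node _1 (now at depth 1)
  pos 7: '(' -> open internal node _2 (depth 2)
  pos 13: ')' -> close internal node _2 (now at depth 1)
  pos 15: '(' -> open internal node _3 (depth 2)
  pos 19: ')' -> close internal node _3 (now at depth 1)
  pos 20: ')' -> close internal node _0 (now at depth 0)
Total internal nodes: 4
BFS adjacency from root:
  _0: _1 _2 _3
  _1: Z H
  _2: S E L
  _3: D U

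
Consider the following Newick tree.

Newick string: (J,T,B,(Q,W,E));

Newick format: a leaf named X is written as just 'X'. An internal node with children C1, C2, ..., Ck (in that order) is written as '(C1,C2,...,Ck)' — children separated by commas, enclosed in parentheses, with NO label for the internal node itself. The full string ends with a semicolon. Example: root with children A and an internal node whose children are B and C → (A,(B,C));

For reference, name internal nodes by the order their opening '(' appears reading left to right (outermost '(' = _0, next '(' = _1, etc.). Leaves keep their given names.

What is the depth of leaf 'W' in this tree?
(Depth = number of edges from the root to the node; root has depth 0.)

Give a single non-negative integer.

Answer: 2

Derivation:
Newick: (J,T,B,(Q,W,E));
Naming internals by '(' encounter order: outermost '(' = _0, next = _1, ...
Query node: W
Path from root: _0 -> _1 -> W
Depth of W: 2 (number of edges from root)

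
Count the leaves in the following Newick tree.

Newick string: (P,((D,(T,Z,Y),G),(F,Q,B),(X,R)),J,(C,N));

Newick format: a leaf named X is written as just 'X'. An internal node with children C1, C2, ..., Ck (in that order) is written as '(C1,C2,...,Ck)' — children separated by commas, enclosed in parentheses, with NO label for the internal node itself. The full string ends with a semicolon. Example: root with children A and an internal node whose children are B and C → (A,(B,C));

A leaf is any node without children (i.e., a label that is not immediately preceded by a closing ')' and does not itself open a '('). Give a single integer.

Answer: 14

Derivation:
Newick: (P,((D,(T,Z,Y),G),(F,Q,B),(X,R)),J,(C,N));
Scan left-to-right; a leaf is any maximal label run not followed by '(':
  pos 1: leaf 'P' → count = 1
  pos 5: leaf 'D' → count = 2
  pos 8: leaf 'T' → count = 3
  pos 10: leaf 'Z' → count = 4
  pos 12: leaf 'Y' → count = 5
  pos 15: leaf 'G' → count = 6
  pos 19: leaf 'F' → count = 7
  pos 21: leaf 'Q' → count = 8
  pos 23: leaf 'B' → count = 9
  pos 27: leaf 'X' → count = 10
  pos 29: leaf 'R' → count = 11
  pos 33: leaf 'J' → count = 12
  pos 36: leaf 'C' → count = 13
  pos 38: leaf 'N' → count = 14
Total leaves: 14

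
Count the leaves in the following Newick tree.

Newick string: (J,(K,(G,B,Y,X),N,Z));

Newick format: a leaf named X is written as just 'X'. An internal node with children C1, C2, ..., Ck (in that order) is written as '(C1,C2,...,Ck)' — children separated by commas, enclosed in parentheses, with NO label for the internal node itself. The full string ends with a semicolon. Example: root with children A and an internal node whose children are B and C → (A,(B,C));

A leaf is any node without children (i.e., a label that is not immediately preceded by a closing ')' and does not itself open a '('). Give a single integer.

Answer: 8

Derivation:
Newick: (J,(K,(G,B,Y,X),N,Z));
Scan left-to-right; a leaf is any maximal label run not followed by '(':
  pos 1: leaf 'J' → count = 1
  pos 4: leaf 'K' → count = 2
  pos 7: leaf 'G' → count = 3
  pos 9: leaf 'B' → count = 4
  pos 11: leaf 'Y' → count = 5
  pos 13: leaf 'X' → count = 6
  pos 16: leaf 'N' → count = 7
  pos 18: leaf 'Z' → count = 8
Total leaves: 8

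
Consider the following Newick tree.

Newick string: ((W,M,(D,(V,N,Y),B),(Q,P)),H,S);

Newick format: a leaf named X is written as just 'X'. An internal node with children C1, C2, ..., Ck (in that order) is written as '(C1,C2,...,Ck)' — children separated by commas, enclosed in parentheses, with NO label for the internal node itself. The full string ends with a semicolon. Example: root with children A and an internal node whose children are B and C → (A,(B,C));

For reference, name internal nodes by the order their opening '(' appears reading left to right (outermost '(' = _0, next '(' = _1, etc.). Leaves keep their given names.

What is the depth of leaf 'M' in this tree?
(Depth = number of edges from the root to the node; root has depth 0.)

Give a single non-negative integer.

Answer: 2

Derivation:
Newick: ((W,M,(D,(V,N,Y),B),(Q,P)),H,S);
Naming internals by '(' encounter order: outermost '(' = _0, next = _1, ...
Query node: M
Path from root: _0 -> _1 -> M
Depth of M: 2 (number of edges from root)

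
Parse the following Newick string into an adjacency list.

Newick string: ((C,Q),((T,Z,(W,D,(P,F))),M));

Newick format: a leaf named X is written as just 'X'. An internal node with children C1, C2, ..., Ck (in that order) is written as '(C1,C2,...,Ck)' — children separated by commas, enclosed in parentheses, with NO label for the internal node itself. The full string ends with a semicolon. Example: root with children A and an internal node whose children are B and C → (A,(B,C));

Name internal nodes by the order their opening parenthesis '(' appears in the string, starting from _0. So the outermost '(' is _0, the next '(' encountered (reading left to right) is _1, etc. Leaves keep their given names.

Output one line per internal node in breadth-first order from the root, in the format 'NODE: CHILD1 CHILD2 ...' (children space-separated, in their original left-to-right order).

Answer: _0: _1 _2
_1: C Q
_2: _3 M
_3: T Z _4
_4: W D _5
_5: P F

Derivation:
Input: ((C,Q),((T,Z,(W,D,(P,F))),M));
Scanning left-to-right, naming '(' by encounter order:
  pos 0: '(' -> open internal node _0 (depth 1)
  pos 1: '(' -> open internal node _1 (depth 2)
  pos 5: ')' -> close internal node _1 (now at depth 1)
  pos 7: '(' -> open internal node _2 (depth 2)
  pos 8: '(' -> open internal node _3 (depth 3)
  pos 13: '(' -> open internal node _4 (depth 4)
  pos 18: '(' -> open internal node _5 (depth 5)
  pos 22: ')' -> close internal node _5 (now at depth 4)
  pos 23: ')' -> close internal node _4 (now at depth 3)
  pos 24: ')' -> close internal node _3 (now at depth 2)
  pos 27: ')' -> close internal node _2 (now at depth 1)
  pos 28: ')' -> close internal node _0 (now at depth 0)
Total internal nodes: 6
BFS adjacency from root:
  _0: _1 _2
  _1: C Q
  _2: _3 M
  _3: T Z _4
  _4: W D _5
  _5: P F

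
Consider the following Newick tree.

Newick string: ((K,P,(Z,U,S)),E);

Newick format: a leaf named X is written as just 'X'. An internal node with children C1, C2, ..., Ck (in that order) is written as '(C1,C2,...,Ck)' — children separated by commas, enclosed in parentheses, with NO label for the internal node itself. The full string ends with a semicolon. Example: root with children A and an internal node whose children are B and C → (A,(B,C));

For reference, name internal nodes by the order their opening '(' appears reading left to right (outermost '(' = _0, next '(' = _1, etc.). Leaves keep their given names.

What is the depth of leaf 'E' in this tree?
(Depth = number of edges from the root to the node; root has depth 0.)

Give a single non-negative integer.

Newick: ((K,P,(Z,U,S)),E);
Naming internals by '(' encounter order: outermost '(' = _0, next = _1, ...
Query node: E
Path from root: _0 -> E
Depth of E: 1 (number of edges from root)

Answer: 1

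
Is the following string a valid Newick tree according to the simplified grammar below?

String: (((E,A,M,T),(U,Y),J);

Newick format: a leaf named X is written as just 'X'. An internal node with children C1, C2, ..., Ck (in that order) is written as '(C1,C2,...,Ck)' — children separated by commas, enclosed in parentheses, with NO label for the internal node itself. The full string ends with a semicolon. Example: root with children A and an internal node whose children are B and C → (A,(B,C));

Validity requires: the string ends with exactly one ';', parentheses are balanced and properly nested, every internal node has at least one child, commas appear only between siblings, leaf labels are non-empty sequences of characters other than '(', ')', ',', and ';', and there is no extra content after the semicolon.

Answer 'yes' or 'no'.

Answer: no

Derivation:
Input: (((E,A,M,T),(U,Y),J);
Paren balance: 4 '(' vs 3 ')' MISMATCH
Ends with single ';': True
Full parse: FAILS (expected , or ) at pos 20)
Valid: False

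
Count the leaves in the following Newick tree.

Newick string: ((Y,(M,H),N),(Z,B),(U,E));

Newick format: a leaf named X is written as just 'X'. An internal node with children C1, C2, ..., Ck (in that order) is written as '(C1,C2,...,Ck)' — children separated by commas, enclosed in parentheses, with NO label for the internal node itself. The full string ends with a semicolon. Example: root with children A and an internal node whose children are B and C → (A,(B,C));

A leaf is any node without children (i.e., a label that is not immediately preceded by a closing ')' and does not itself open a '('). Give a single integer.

Answer: 8

Derivation:
Newick: ((Y,(M,H),N),(Z,B),(U,E));
Scan left-to-right; a leaf is any maximal label run not followed by '(':
  pos 2: leaf 'Y' → count = 1
  pos 5: leaf 'M' → count = 2
  pos 7: leaf 'H' → count = 3
  pos 10: leaf 'N' → count = 4
  pos 14: leaf 'Z' → count = 5
  pos 16: leaf 'B' → count = 6
  pos 20: leaf 'U' → count = 7
  pos 22: leaf 'E' → count = 8
Total leaves: 8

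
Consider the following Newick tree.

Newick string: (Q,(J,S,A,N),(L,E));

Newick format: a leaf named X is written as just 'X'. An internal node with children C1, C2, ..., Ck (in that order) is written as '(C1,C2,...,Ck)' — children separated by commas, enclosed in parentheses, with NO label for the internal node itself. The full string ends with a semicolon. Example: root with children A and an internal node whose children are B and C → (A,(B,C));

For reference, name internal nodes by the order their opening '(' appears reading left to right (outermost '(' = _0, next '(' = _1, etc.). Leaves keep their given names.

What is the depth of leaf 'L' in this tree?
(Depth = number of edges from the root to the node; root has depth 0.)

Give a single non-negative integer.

Newick: (Q,(J,S,A,N),(L,E));
Naming internals by '(' encounter order: outermost '(' = _0, next = _1, ...
Query node: L
Path from root: _0 -> _2 -> L
Depth of L: 2 (number of edges from root)

Answer: 2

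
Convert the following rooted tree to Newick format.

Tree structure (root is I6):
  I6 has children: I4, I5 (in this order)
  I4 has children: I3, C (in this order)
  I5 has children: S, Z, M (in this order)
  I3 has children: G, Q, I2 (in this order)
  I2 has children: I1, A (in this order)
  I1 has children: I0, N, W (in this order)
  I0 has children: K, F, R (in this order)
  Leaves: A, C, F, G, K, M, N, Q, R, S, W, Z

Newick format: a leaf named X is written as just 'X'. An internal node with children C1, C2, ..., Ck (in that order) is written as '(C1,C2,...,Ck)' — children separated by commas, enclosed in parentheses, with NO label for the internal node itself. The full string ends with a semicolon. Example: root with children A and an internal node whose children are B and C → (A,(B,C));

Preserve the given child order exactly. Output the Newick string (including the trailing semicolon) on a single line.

Answer: (((G,Q,(((K,F,R),N,W),A)),C),(S,Z,M));

Derivation:
internal I6 with children ['I4', 'I5']
  internal I4 with children ['I3', 'C']
    internal I3 with children ['G', 'Q', 'I2']
      leaf 'G' → 'G'
      leaf 'Q' → 'Q'
      internal I2 with children ['I1', 'A']
        internal I1 with children ['I0', 'N', 'W']
          internal I0 with children ['K', 'F', 'R']
            leaf 'K' → 'K'
            leaf 'F' → 'F'
            leaf 'R' → 'R'
          → '(K,F,R)'
          leaf 'N' → 'N'
          leaf 'W' → 'W'
        → '((K,F,R),N,W)'
        leaf 'A' → 'A'
      → '(((K,F,R),N,W),A)'
    → '(G,Q,(((K,F,R),N,W),A))'
    leaf 'C' → 'C'
  → '((G,Q,(((K,F,R),N,W),A)),C)'
  internal I5 with children ['S', 'Z', 'M']
    leaf 'S' → 'S'
    leaf 'Z' → 'Z'
    leaf 'M' → 'M'
  → '(S,Z,M)'
→ '(((G,Q,(((K,F,R),N,W),A)),C),(S,Z,M))'
Final: (((G,Q,(((K,F,R),N,W),A)),C),(S,Z,M));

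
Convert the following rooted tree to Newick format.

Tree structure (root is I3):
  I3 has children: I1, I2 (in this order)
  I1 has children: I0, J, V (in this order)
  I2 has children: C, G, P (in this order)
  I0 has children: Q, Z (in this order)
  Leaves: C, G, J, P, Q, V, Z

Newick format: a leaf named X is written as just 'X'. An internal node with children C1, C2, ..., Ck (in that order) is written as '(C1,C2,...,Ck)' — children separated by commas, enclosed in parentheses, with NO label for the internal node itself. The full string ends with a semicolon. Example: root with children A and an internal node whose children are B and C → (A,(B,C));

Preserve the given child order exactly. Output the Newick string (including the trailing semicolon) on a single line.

Answer: (((Q,Z),J,V),(C,G,P));

Derivation:
internal I3 with children ['I1', 'I2']
  internal I1 with children ['I0', 'J', 'V']
    internal I0 with children ['Q', 'Z']
      leaf 'Q' → 'Q'
      leaf 'Z' → 'Z'
    → '(Q,Z)'
    leaf 'J' → 'J'
    leaf 'V' → 'V'
  → '((Q,Z),J,V)'
  internal I2 with children ['C', 'G', 'P']
    leaf 'C' → 'C'
    leaf 'G' → 'G'
    leaf 'P' → 'P'
  → '(C,G,P)'
→ '(((Q,Z),J,V),(C,G,P))'
Final: (((Q,Z),J,V),(C,G,P));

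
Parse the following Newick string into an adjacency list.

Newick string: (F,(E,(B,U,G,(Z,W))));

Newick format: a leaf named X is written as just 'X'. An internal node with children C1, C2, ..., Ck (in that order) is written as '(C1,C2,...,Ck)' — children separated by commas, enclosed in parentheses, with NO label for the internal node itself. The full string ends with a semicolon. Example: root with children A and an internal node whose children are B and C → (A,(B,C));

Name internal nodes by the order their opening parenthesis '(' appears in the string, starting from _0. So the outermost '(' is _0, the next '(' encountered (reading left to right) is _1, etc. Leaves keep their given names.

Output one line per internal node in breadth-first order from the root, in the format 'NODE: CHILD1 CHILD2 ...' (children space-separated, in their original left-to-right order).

Input: (F,(E,(B,U,G,(Z,W))));
Scanning left-to-right, naming '(' by encounter order:
  pos 0: '(' -> open internal node _0 (depth 1)
  pos 3: '(' -> open internal node _1 (depth 2)
  pos 6: '(' -> open internal node _2 (depth 3)
  pos 13: '(' -> open internal node _3 (depth 4)
  pos 17: ')' -> close internal node _3 (now at depth 3)
  pos 18: ')' -> close internal node _2 (now at depth 2)
  pos 19: ')' -> close internal node _1 (now at depth 1)
  pos 20: ')' -> close internal node _0 (now at depth 0)
Total internal nodes: 4
BFS adjacency from root:
  _0: F _1
  _1: E _2
  _2: B U G _3
  _3: Z W

Answer: _0: F _1
_1: E _2
_2: B U G _3
_3: Z W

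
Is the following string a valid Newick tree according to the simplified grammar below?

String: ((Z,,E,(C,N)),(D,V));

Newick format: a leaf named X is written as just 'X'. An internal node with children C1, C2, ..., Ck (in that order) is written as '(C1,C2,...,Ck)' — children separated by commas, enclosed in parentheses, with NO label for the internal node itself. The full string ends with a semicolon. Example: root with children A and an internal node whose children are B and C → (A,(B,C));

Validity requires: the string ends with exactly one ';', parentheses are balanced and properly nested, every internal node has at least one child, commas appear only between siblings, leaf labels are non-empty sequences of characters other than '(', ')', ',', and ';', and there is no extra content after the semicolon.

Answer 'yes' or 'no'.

Answer: no

Derivation:
Input: ((Z,,E,(C,N)),(D,V));
Paren balance: 4 '(' vs 4 ')' OK
Ends with single ';': True
Full parse: FAILS (empty leaf label at pos 4)
Valid: False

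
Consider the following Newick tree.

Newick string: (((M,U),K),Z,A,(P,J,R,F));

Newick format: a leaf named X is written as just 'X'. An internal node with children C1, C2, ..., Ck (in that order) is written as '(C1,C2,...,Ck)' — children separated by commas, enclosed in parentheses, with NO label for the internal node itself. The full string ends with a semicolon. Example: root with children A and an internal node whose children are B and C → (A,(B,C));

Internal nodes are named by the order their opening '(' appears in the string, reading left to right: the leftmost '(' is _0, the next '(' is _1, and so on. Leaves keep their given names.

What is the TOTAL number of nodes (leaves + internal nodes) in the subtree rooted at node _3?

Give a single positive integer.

Newick: (((M,U),K),Z,A,(P,J,R,F));
Locate _3: it is the '(' at position 15 (the 4th '(' reading left to right).
Query: subtree rooted at _3
_3: subtree_size = 1 + 4
  P: subtree_size = 1 + 0
  J: subtree_size = 1 + 0
  R: subtree_size = 1 + 0
  F: subtree_size = 1 + 0
Total subtree size of _3: 5

Answer: 5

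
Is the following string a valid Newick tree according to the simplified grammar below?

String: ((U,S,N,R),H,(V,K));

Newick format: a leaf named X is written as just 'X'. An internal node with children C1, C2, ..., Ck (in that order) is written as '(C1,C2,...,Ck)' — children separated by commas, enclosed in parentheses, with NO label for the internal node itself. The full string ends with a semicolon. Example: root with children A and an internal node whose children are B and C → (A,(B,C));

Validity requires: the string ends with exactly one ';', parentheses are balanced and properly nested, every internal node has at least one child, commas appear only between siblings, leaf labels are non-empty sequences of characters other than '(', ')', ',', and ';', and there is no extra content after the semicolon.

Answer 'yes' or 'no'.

Answer: yes

Derivation:
Input: ((U,S,N,R),H,(V,K));
Paren balance: 3 '(' vs 3 ')' OK
Ends with single ';': True
Full parse: OK
Valid: True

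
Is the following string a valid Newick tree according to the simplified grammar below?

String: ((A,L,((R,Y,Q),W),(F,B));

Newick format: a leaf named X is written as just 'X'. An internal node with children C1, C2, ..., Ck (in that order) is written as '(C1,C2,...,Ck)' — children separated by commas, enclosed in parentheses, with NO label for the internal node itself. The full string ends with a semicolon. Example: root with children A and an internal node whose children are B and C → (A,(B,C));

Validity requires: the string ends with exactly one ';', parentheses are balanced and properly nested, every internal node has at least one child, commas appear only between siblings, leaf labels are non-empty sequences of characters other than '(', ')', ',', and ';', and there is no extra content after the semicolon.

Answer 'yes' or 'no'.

Input: ((A,L,((R,Y,Q),W),(F,B));
Paren balance: 5 '(' vs 4 ')' MISMATCH
Ends with single ';': True
Full parse: FAILS (expected , or ) at pos 24)
Valid: False

Answer: no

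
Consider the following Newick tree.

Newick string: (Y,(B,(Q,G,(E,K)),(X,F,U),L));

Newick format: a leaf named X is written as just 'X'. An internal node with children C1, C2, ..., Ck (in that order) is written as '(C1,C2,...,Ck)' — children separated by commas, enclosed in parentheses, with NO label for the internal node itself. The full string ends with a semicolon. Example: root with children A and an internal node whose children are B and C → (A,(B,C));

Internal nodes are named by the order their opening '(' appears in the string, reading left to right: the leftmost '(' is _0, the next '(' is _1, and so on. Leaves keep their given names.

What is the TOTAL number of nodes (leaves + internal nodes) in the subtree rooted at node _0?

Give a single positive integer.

Answer: 15

Derivation:
Newick: (Y,(B,(Q,G,(E,K)),(X,F,U),L));
Locate _0: it is the '(' at position 0 (the 1st '(' reading left to right).
Query: subtree rooted at _0
_0: subtree_size = 1 + 14
  Y: subtree_size = 1 + 0
  _1: subtree_size = 1 + 12
    B: subtree_size = 1 + 0
    _2: subtree_size = 1 + 5
      Q: subtree_size = 1 + 0
      G: subtree_size = 1 + 0
      _3: subtree_size = 1 + 2
        E: subtree_size = 1 + 0
        K: subtree_size = 1 + 0
    _4: subtree_size = 1 + 3
      X: subtree_size = 1 + 0
      F: subtree_size = 1 + 0
      U: subtree_size = 1 + 0
    L: subtree_size = 1 + 0
Total subtree size of _0: 15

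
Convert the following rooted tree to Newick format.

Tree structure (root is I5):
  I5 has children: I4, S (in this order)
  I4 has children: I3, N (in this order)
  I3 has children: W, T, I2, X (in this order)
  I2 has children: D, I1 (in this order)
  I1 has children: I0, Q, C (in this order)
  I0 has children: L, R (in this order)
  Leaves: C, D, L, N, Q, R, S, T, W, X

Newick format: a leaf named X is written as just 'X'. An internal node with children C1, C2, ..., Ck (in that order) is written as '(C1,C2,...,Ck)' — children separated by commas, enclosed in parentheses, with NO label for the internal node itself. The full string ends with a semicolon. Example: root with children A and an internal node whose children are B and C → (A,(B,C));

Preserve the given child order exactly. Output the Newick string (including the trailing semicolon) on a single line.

Answer: (((W,T,(D,((L,R),Q,C)),X),N),S);

Derivation:
internal I5 with children ['I4', 'S']
  internal I4 with children ['I3', 'N']
    internal I3 with children ['W', 'T', 'I2', 'X']
      leaf 'W' → 'W'
      leaf 'T' → 'T'
      internal I2 with children ['D', 'I1']
        leaf 'D' → 'D'
        internal I1 with children ['I0', 'Q', 'C']
          internal I0 with children ['L', 'R']
            leaf 'L' → 'L'
            leaf 'R' → 'R'
          → '(L,R)'
          leaf 'Q' → 'Q'
          leaf 'C' → 'C'
        → '((L,R),Q,C)'
      → '(D,((L,R),Q,C))'
      leaf 'X' → 'X'
    → '(W,T,(D,((L,R),Q,C)),X)'
    leaf 'N' → 'N'
  → '((W,T,(D,((L,R),Q,C)),X),N)'
  leaf 'S' → 'S'
→ '(((W,T,(D,((L,R),Q,C)),X),N),S)'
Final: (((W,T,(D,((L,R),Q,C)),X),N),S);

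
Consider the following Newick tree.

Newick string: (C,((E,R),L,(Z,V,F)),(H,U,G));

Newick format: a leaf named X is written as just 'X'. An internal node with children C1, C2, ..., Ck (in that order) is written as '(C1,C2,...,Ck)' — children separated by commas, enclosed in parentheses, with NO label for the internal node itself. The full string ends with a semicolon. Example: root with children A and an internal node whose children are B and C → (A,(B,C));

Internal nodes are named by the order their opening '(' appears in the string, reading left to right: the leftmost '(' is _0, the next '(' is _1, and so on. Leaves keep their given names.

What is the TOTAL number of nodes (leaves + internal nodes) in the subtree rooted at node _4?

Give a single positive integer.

Newick: (C,((E,R),L,(Z,V,F)),(H,U,G));
Locate _4: it is the '(' at position 21 (the 5th '(' reading left to right).
Query: subtree rooted at _4
_4: subtree_size = 1 + 3
  H: subtree_size = 1 + 0
  U: subtree_size = 1 + 0
  G: subtree_size = 1 + 0
Total subtree size of _4: 4

Answer: 4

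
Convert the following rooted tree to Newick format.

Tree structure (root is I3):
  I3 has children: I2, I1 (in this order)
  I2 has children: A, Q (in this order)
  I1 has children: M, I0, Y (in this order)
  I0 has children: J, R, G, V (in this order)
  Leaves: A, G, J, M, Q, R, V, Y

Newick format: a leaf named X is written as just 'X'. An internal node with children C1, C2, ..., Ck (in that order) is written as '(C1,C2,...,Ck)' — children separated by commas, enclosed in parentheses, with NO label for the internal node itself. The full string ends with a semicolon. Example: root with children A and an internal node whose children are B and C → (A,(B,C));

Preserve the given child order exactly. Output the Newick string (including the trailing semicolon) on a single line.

internal I3 with children ['I2', 'I1']
  internal I2 with children ['A', 'Q']
    leaf 'A' → 'A'
    leaf 'Q' → 'Q'
  → '(A,Q)'
  internal I1 with children ['M', 'I0', 'Y']
    leaf 'M' → 'M'
    internal I0 with children ['J', 'R', 'G', 'V']
      leaf 'J' → 'J'
      leaf 'R' → 'R'
      leaf 'G' → 'G'
      leaf 'V' → 'V'
    → '(J,R,G,V)'
    leaf 'Y' → 'Y'
  → '(M,(J,R,G,V),Y)'
→ '((A,Q),(M,(J,R,G,V),Y))'
Final: ((A,Q),(M,(J,R,G,V),Y));

Answer: ((A,Q),(M,(J,R,G,V),Y));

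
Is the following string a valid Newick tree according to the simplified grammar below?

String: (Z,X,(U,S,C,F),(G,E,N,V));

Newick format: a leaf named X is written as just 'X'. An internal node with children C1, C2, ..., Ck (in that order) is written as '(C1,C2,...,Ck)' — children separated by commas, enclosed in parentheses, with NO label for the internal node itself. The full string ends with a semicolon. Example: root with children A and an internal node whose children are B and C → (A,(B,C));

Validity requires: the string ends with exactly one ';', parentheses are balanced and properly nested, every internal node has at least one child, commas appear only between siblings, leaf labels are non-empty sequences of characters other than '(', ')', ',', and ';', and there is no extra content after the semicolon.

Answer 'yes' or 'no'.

Input: (Z,X,(U,S,C,F),(G,E,N,V));
Paren balance: 3 '(' vs 3 ')' OK
Ends with single ';': True
Full parse: OK
Valid: True

Answer: yes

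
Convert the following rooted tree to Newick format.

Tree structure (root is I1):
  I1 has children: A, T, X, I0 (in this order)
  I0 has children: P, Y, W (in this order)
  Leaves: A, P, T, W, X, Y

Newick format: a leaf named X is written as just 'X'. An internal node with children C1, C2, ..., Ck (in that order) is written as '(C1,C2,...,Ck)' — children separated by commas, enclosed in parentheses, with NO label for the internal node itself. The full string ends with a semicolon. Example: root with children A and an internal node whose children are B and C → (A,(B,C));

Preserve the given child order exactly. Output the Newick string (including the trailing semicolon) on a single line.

Answer: (A,T,X,(P,Y,W));

Derivation:
internal I1 with children ['A', 'T', 'X', 'I0']
  leaf 'A' → 'A'
  leaf 'T' → 'T'
  leaf 'X' → 'X'
  internal I0 with children ['P', 'Y', 'W']
    leaf 'P' → 'P'
    leaf 'Y' → 'Y'
    leaf 'W' → 'W'
  → '(P,Y,W)'
→ '(A,T,X,(P,Y,W))'
Final: (A,T,X,(P,Y,W));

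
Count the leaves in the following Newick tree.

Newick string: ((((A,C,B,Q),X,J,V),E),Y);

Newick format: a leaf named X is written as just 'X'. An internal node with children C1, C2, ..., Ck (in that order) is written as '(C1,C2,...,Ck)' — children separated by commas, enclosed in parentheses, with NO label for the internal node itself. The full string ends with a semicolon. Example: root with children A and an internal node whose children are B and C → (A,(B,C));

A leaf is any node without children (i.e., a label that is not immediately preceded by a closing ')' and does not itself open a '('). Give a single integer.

Answer: 9

Derivation:
Newick: ((((A,C,B,Q),X,J,V),E),Y);
Scan left-to-right; a leaf is any maximal label run not followed by '(':
  pos 4: leaf 'A' → count = 1
  pos 6: leaf 'C' → count = 2
  pos 8: leaf 'B' → count = 3
  pos 10: leaf 'Q' → count = 4
  pos 13: leaf 'X' → count = 5
  pos 15: leaf 'J' → count = 6
  pos 17: leaf 'V' → count = 7
  pos 20: leaf 'E' → count = 8
  pos 23: leaf 'Y' → count = 9
Total leaves: 9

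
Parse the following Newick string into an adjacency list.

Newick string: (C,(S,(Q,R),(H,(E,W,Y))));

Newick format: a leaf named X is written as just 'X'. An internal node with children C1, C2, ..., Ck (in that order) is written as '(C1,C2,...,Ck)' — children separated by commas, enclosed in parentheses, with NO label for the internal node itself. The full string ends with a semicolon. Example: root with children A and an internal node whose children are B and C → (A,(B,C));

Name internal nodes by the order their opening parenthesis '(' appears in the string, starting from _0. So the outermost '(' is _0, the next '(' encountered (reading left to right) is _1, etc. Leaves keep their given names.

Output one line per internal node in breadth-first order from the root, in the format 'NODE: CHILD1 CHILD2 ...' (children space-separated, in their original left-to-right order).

Answer: _0: C _1
_1: S _2 _3
_2: Q R
_3: H _4
_4: E W Y

Derivation:
Input: (C,(S,(Q,R),(H,(E,W,Y))));
Scanning left-to-right, naming '(' by encounter order:
  pos 0: '(' -> open internal node _0 (depth 1)
  pos 3: '(' -> open internal node _1 (depth 2)
  pos 6: '(' -> open internal node _2 (depth 3)
  pos 10: ')' -> close internal node _2 (now at depth 2)
  pos 12: '(' -> open internal node _3 (depth 3)
  pos 15: '(' -> open internal node _4 (depth 4)
  pos 21: ')' -> close internal node _4 (now at depth 3)
  pos 22: ')' -> close internal node _3 (now at depth 2)
  pos 23: ')' -> close internal node _1 (now at depth 1)
  pos 24: ')' -> close internal node _0 (now at depth 0)
Total internal nodes: 5
BFS adjacency from root:
  _0: C _1
  _1: S _2 _3
  _2: Q R
  _3: H _4
  _4: E W Y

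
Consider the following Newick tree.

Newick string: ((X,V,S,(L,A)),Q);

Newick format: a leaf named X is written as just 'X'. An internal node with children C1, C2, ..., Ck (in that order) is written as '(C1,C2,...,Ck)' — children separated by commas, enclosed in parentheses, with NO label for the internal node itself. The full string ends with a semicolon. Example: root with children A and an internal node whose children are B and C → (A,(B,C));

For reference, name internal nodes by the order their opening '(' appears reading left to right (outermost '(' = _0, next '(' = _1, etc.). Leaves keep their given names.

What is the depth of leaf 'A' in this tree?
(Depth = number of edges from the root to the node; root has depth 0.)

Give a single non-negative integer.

Newick: ((X,V,S,(L,A)),Q);
Naming internals by '(' encounter order: outermost '(' = _0, next = _1, ...
Query node: A
Path from root: _0 -> _1 -> _2 -> A
Depth of A: 3 (number of edges from root)

Answer: 3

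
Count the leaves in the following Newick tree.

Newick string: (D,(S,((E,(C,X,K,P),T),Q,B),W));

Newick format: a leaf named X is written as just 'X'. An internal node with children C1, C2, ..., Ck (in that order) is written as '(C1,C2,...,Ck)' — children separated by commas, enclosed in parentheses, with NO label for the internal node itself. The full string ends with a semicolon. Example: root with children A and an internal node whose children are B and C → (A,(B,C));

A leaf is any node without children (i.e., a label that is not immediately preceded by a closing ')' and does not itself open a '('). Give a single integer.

Newick: (D,(S,((E,(C,X,K,P),T),Q,B),W));
Scan left-to-right; a leaf is any maximal label run not followed by '(':
  pos 1: leaf 'D' → count = 1
  pos 4: leaf 'S' → count = 2
  pos 8: leaf 'E' → count = 3
  pos 11: leaf 'C' → count = 4
  pos 13: leaf 'X' → count = 5
  pos 15: leaf 'K' → count = 6
  pos 17: leaf 'P' → count = 7
  pos 20: leaf 'T' → count = 8
  pos 23: leaf 'Q' → count = 9
  pos 25: leaf 'B' → count = 10
  pos 28: leaf 'W' → count = 11
Total leaves: 11

Answer: 11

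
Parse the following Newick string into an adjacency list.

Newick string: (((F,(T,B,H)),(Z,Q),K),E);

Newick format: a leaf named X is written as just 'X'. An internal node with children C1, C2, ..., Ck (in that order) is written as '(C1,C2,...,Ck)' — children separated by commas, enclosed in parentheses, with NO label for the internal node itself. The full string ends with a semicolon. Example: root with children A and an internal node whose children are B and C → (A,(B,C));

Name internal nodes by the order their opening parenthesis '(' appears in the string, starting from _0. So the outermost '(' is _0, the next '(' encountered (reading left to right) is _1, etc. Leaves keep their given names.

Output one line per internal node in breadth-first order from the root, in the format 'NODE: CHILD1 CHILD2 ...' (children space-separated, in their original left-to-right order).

Input: (((F,(T,B,H)),(Z,Q),K),E);
Scanning left-to-right, naming '(' by encounter order:
  pos 0: '(' -> open internal node _0 (depth 1)
  pos 1: '(' -> open internal node _1 (depth 2)
  pos 2: '(' -> open internal node _2 (depth 3)
  pos 5: '(' -> open internal node _3 (depth 4)
  pos 11: ')' -> close internal node _3 (now at depth 3)
  pos 12: ')' -> close internal node _2 (now at depth 2)
  pos 14: '(' -> open internal node _4 (depth 3)
  pos 18: ')' -> close internal node _4 (now at depth 2)
  pos 21: ')' -> close internal node _1 (now at depth 1)
  pos 24: ')' -> close internal node _0 (now at depth 0)
Total internal nodes: 5
BFS adjacency from root:
  _0: _1 E
  _1: _2 _4 K
  _2: F _3
  _4: Z Q
  _3: T B H

Answer: _0: _1 E
_1: _2 _4 K
_2: F _3
_4: Z Q
_3: T B H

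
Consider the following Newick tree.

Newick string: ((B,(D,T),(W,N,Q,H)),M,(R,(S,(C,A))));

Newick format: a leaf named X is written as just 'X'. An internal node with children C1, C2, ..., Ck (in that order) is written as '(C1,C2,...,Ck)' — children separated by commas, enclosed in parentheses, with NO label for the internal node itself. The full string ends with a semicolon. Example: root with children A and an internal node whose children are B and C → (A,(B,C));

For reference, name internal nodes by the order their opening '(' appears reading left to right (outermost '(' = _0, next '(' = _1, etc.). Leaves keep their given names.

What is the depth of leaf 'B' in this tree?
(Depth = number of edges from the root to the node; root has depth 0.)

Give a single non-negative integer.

Answer: 2

Derivation:
Newick: ((B,(D,T),(W,N,Q,H)),M,(R,(S,(C,A))));
Naming internals by '(' encounter order: outermost '(' = _0, next = _1, ...
Query node: B
Path from root: _0 -> _1 -> B
Depth of B: 2 (number of edges from root)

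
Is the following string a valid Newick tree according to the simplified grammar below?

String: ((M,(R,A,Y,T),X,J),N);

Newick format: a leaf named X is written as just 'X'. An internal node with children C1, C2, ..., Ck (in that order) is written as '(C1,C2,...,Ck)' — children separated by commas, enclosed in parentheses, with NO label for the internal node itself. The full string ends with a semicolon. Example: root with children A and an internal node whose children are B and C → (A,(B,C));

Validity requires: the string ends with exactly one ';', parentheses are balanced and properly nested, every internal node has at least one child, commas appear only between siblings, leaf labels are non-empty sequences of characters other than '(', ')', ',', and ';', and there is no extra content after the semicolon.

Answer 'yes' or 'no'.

Input: ((M,(R,A,Y,T),X,J),N);
Paren balance: 3 '(' vs 3 ')' OK
Ends with single ';': True
Full parse: OK
Valid: True

Answer: yes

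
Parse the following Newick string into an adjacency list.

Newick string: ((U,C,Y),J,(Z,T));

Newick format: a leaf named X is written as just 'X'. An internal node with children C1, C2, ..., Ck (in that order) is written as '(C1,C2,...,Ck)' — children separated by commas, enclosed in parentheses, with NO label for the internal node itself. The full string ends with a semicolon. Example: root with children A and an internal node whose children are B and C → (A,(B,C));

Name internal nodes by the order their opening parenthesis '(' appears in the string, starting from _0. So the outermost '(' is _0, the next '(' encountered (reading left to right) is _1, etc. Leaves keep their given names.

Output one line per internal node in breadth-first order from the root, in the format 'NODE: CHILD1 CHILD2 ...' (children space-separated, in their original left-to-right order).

Answer: _0: _1 J _2
_1: U C Y
_2: Z T

Derivation:
Input: ((U,C,Y),J,(Z,T));
Scanning left-to-right, naming '(' by encounter order:
  pos 0: '(' -> open internal node _0 (depth 1)
  pos 1: '(' -> open internal node _1 (depth 2)
  pos 7: ')' -> close internal node _1 (now at depth 1)
  pos 11: '(' -> open internal node _2 (depth 2)
  pos 15: ')' -> close internal node _2 (now at depth 1)
  pos 16: ')' -> close internal node _0 (now at depth 0)
Total internal nodes: 3
BFS adjacency from root:
  _0: _1 J _2
  _1: U C Y
  _2: Z T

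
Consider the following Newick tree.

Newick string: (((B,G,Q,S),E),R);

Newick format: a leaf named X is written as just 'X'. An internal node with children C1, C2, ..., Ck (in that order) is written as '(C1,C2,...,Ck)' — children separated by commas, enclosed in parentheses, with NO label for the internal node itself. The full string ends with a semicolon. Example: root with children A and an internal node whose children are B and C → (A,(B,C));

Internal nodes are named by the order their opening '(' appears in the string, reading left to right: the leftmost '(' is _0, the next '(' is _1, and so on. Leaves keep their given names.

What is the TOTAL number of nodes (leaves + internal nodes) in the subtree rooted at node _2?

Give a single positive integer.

Answer: 5

Derivation:
Newick: (((B,G,Q,S),E),R);
Locate _2: it is the '(' at position 2 (the 3rd '(' reading left to right).
Query: subtree rooted at _2
_2: subtree_size = 1 + 4
  B: subtree_size = 1 + 0
  G: subtree_size = 1 + 0
  Q: subtree_size = 1 + 0
  S: subtree_size = 1 + 0
Total subtree size of _2: 5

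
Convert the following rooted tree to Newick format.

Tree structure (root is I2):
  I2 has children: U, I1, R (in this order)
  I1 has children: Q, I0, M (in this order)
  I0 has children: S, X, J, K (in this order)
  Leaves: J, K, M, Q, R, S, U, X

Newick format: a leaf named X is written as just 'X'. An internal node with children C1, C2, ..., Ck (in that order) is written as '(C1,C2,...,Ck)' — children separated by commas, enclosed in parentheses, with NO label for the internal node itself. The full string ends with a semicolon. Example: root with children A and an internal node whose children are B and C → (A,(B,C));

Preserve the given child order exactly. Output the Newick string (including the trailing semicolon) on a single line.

internal I2 with children ['U', 'I1', 'R']
  leaf 'U' → 'U'
  internal I1 with children ['Q', 'I0', 'M']
    leaf 'Q' → 'Q'
    internal I0 with children ['S', 'X', 'J', 'K']
      leaf 'S' → 'S'
      leaf 'X' → 'X'
      leaf 'J' → 'J'
      leaf 'K' → 'K'
    → '(S,X,J,K)'
    leaf 'M' → 'M'
  → '(Q,(S,X,J,K),M)'
  leaf 'R' → 'R'
→ '(U,(Q,(S,X,J,K),M),R)'
Final: (U,(Q,(S,X,J,K),M),R);

Answer: (U,(Q,(S,X,J,K),M),R);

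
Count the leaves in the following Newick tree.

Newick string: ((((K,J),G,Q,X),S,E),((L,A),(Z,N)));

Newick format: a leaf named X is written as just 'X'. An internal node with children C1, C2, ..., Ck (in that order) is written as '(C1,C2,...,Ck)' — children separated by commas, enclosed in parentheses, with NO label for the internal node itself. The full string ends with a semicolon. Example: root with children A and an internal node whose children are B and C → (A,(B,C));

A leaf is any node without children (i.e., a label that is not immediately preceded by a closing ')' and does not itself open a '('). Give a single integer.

Newick: ((((K,J),G,Q,X),S,E),((L,A),(Z,N)));
Scan left-to-right; a leaf is any maximal label run not followed by '(':
  pos 4: leaf 'K' → count = 1
  pos 6: leaf 'J' → count = 2
  pos 9: leaf 'G' → count = 3
  pos 11: leaf 'Q' → count = 4
  pos 13: leaf 'X' → count = 5
  pos 16: leaf 'S' → count = 6
  pos 18: leaf 'E' → count = 7
  pos 23: leaf 'L' → count = 8
  pos 25: leaf 'A' → count = 9
  pos 29: leaf 'Z' → count = 10
  pos 31: leaf 'N' → count = 11
Total leaves: 11

Answer: 11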